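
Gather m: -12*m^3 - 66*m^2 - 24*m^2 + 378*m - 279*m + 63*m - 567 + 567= -12*m^3 - 90*m^2 + 162*m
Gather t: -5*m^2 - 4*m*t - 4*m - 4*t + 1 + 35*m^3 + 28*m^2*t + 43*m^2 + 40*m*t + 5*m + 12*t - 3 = 35*m^3 + 38*m^2 + m + t*(28*m^2 + 36*m + 8) - 2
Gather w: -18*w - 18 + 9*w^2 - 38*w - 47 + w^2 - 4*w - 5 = 10*w^2 - 60*w - 70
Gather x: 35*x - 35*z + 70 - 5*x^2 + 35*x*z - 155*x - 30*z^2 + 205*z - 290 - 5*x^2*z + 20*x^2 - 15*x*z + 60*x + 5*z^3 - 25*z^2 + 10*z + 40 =x^2*(15 - 5*z) + x*(20*z - 60) + 5*z^3 - 55*z^2 + 180*z - 180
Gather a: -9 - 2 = -11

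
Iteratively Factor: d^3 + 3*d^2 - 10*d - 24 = (d + 2)*(d^2 + d - 12) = (d + 2)*(d + 4)*(d - 3)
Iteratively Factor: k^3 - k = (k - 1)*(k^2 + k) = k*(k - 1)*(k + 1)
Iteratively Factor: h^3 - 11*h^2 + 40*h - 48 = (h - 4)*(h^2 - 7*h + 12) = (h - 4)*(h - 3)*(h - 4)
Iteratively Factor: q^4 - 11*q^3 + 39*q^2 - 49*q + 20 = (q - 4)*(q^3 - 7*q^2 + 11*q - 5) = (q - 4)*(q - 1)*(q^2 - 6*q + 5) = (q - 4)*(q - 1)^2*(q - 5)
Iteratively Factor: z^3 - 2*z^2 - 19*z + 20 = (z - 5)*(z^2 + 3*z - 4) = (z - 5)*(z - 1)*(z + 4)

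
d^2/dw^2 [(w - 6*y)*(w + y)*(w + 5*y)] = 6*w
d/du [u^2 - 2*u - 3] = 2*u - 2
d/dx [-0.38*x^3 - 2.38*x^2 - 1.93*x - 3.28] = -1.14*x^2 - 4.76*x - 1.93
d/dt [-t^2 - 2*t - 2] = -2*t - 2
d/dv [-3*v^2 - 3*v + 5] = -6*v - 3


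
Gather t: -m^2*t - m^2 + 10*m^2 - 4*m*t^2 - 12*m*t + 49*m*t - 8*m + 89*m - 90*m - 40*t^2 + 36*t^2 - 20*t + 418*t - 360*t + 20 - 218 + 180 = 9*m^2 - 9*m + t^2*(-4*m - 4) + t*(-m^2 + 37*m + 38) - 18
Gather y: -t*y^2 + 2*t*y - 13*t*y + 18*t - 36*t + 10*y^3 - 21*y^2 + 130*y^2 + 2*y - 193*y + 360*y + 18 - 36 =-18*t + 10*y^3 + y^2*(109 - t) + y*(169 - 11*t) - 18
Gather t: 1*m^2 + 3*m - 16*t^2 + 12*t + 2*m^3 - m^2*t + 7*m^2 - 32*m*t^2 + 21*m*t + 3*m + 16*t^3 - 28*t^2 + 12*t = 2*m^3 + 8*m^2 + 6*m + 16*t^3 + t^2*(-32*m - 44) + t*(-m^2 + 21*m + 24)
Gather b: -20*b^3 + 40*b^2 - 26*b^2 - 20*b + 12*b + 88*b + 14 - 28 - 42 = -20*b^3 + 14*b^2 + 80*b - 56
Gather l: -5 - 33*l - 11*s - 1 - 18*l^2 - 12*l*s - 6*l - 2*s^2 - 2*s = -18*l^2 + l*(-12*s - 39) - 2*s^2 - 13*s - 6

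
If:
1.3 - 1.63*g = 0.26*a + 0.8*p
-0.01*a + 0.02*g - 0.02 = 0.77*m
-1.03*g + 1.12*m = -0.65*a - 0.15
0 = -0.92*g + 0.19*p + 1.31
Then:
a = 1.64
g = 1.16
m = -0.02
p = -1.27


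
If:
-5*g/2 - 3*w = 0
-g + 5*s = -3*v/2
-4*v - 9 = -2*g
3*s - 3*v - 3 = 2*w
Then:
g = -693/38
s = -9/38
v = -216/19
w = 1155/76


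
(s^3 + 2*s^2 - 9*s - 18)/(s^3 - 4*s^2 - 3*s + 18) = (s + 3)/(s - 3)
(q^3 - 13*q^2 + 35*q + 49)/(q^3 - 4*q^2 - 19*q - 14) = (q - 7)/(q + 2)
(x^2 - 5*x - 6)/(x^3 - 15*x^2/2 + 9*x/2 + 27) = 2*(x + 1)/(2*x^2 - 3*x - 9)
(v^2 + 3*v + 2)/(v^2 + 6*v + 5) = (v + 2)/(v + 5)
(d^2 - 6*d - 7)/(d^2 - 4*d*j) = (d^2 - 6*d - 7)/(d*(d - 4*j))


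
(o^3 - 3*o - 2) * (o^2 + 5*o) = o^5 + 5*o^4 - 3*o^3 - 17*o^2 - 10*o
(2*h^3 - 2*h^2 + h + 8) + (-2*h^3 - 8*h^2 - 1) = -10*h^2 + h + 7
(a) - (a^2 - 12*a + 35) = -a^2 + 13*a - 35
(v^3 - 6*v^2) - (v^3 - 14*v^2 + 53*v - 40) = 8*v^2 - 53*v + 40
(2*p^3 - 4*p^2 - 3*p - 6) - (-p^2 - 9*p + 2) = 2*p^3 - 3*p^2 + 6*p - 8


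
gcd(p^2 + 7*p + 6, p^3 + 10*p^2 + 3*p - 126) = p + 6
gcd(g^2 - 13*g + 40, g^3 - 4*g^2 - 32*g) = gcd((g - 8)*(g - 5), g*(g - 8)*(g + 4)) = g - 8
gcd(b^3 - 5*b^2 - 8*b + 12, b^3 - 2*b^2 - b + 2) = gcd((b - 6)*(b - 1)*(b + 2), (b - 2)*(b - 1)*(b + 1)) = b - 1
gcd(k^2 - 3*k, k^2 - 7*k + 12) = k - 3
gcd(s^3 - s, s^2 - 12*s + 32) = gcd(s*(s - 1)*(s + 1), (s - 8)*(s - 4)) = 1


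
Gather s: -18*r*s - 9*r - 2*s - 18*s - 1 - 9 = -9*r + s*(-18*r - 20) - 10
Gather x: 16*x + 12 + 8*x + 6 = 24*x + 18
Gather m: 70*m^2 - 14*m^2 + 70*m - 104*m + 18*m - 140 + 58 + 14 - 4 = 56*m^2 - 16*m - 72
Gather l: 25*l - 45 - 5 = 25*l - 50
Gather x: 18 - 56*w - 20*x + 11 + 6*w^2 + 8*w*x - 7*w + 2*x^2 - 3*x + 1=6*w^2 - 63*w + 2*x^2 + x*(8*w - 23) + 30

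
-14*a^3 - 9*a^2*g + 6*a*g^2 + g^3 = (-2*a + g)*(a + g)*(7*a + g)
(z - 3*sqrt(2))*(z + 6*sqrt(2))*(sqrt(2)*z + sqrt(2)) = sqrt(2)*z^3 + sqrt(2)*z^2 + 6*z^2 - 36*sqrt(2)*z + 6*z - 36*sqrt(2)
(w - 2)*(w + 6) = w^2 + 4*w - 12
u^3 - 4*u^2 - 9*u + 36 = (u - 4)*(u - 3)*(u + 3)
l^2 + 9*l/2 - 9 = (l - 3/2)*(l + 6)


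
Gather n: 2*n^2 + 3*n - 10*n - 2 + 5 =2*n^2 - 7*n + 3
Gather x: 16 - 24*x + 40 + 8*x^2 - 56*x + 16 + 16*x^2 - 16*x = 24*x^2 - 96*x + 72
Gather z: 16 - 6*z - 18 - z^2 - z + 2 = -z^2 - 7*z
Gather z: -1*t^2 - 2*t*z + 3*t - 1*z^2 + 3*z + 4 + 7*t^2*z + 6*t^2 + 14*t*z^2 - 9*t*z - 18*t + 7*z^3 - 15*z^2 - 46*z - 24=5*t^2 - 15*t + 7*z^3 + z^2*(14*t - 16) + z*(7*t^2 - 11*t - 43) - 20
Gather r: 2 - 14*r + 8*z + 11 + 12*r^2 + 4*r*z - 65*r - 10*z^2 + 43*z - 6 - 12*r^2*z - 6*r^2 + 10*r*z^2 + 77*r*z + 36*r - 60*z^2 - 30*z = r^2*(6 - 12*z) + r*(10*z^2 + 81*z - 43) - 70*z^2 + 21*z + 7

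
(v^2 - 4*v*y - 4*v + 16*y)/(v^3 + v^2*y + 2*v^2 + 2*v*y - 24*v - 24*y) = (v - 4*y)/(v^2 + v*y + 6*v + 6*y)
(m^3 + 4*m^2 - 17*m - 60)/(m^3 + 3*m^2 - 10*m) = (m^2 - m - 12)/(m*(m - 2))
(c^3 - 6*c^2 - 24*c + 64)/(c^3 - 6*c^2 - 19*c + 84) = (c^2 - 10*c + 16)/(c^2 - 10*c + 21)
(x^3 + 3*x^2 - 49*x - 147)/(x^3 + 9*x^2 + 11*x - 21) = (x - 7)/(x - 1)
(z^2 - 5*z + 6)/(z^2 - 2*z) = (z - 3)/z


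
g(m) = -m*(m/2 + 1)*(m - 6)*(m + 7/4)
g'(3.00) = 43.88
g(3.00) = 106.88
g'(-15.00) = 7234.88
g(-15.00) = -27129.38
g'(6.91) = -356.94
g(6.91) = -242.60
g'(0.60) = 22.68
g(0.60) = 9.90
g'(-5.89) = 424.35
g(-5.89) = -563.92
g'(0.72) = 25.18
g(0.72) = 12.77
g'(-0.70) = -0.46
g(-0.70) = -3.20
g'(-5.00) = 249.88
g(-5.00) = -268.12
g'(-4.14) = 131.60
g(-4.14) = -107.35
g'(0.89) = 28.67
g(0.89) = 17.35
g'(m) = -m*(m/2 + 1)*(m - 6) - m*(m/2 + 1)*(m + 7/4) - m*(m - 6)*(m + 7/4)/2 - (m/2 + 1)*(m - 6)*(m + 7/4)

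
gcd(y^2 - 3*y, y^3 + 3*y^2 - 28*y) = y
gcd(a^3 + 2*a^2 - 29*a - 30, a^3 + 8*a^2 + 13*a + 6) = a^2 + 7*a + 6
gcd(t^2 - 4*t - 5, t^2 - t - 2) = t + 1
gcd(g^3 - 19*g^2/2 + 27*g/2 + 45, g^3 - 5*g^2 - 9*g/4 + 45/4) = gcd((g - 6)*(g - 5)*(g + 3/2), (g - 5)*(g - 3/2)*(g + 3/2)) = g^2 - 7*g/2 - 15/2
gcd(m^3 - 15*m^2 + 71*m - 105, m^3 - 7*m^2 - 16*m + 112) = m - 7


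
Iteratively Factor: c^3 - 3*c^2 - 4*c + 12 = (c - 3)*(c^2 - 4) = (c - 3)*(c + 2)*(c - 2)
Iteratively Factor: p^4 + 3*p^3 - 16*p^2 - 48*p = (p + 3)*(p^3 - 16*p) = (p + 3)*(p + 4)*(p^2 - 4*p) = p*(p + 3)*(p + 4)*(p - 4)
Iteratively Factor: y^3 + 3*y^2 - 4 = (y - 1)*(y^2 + 4*y + 4) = (y - 1)*(y + 2)*(y + 2)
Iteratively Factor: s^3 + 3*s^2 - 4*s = (s + 4)*(s^2 - s) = (s - 1)*(s + 4)*(s)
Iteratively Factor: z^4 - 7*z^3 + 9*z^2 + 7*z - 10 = (z - 1)*(z^3 - 6*z^2 + 3*z + 10) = (z - 2)*(z - 1)*(z^2 - 4*z - 5) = (z - 5)*(z - 2)*(z - 1)*(z + 1)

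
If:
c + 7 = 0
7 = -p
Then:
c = -7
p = -7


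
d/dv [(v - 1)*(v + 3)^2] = (v + 3)*(3*v + 1)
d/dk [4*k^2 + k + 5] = 8*k + 1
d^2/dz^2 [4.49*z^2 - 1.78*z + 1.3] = 8.98000000000000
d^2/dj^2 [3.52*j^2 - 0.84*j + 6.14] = 7.04000000000000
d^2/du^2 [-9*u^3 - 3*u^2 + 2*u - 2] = -54*u - 6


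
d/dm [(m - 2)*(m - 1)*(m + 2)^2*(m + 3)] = 5*m^4 + 16*m^3 - 9*m^2 - 44*m - 4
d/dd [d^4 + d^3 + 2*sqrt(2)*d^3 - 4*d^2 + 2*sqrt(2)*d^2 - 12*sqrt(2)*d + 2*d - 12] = 4*d^3 + 3*d^2 + 6*sqrt(2)*d^2 - 8*d + 4*sqrt(2)*d - 12*sqrt(2) + 2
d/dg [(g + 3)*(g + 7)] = 2*g + 10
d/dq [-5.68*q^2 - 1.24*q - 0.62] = -11.36*q - 1.24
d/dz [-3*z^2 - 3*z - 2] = -6*z - 3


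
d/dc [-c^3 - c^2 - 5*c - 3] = -3*c^2 - 2*c - 5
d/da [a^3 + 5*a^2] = a*(3*a + 10)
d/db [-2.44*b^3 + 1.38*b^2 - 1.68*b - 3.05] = -7.32*b^2 + 2.76*b - 1.68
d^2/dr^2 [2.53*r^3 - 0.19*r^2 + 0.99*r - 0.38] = 15.18*r - 0.38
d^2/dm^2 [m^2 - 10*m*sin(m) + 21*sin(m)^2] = 10*m*sin(m) - 84*sin(m)^2 - 20*cos(m) + 44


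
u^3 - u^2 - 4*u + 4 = (u - 2)*(u - 1)*(u + 2)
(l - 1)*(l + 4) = l^2 + 3*l - 4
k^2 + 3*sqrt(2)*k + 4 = (k + sqrt(2))*(k + 2*sqrt(2))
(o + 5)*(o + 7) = o^2 + 12*o + 35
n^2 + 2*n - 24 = (n - 4)*(n + 6)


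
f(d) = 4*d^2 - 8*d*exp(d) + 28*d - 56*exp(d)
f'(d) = -8*d*exp(d) + 8*d - 64*exp(d) + 28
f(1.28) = -195.85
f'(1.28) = -228.77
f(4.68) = -9851.39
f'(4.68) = -10866.76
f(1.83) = -375.73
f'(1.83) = -447.59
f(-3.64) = -49.63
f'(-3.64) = -2.04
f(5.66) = -28795.79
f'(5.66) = -31306.32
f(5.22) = -17824.01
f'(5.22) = -19488.88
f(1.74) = -337.53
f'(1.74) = -402.02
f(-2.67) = -48.64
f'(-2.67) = 3.69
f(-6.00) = -24.02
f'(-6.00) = -20.04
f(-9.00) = 72.00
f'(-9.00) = -44.00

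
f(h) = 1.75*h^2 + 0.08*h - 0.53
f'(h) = 3.5*h + 0.08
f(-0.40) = -0.28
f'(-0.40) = -1.32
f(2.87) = 14.11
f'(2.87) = 10.12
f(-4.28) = 31.18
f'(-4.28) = -14.90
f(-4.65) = 36.94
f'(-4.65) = -16.20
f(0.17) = -0.47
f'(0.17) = 0.68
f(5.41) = 51.12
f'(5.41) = 19.02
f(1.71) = 4.72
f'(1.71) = 6.06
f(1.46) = 3.32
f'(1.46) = 5.19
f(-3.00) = 14.98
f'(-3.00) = -10.42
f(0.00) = -0.53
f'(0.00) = 0.08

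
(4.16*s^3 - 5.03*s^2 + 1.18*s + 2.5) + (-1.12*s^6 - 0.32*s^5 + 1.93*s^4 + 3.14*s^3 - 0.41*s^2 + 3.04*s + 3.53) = -1.12*s^6 - 0.32*s^5 + 1.93*s^4 + 7.3*s^3 - 5.44*s^2 + 4.22*s + 6.03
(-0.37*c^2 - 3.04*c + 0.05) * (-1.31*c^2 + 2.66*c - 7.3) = 0.4847*c^4 + 2.9982*c^3 - 5.4509*c^2 + 22.325*c - 0.365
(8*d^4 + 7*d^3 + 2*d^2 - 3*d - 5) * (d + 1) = 8*d^5 + 15*d^4 + 9*d^3 - d^2 - 8*d - 5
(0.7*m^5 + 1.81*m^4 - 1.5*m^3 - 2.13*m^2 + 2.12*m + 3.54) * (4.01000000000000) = 2.807*m^5 + 7.2581*m^4 - 6.015*m^3 - 8.5413*m^2 + 8.5012*m + 14.1954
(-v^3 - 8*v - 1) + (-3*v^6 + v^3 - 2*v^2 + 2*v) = -3*v^6 - 2*v^2 - 6*v - 1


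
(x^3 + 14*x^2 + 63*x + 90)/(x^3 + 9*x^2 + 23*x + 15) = (x + 6)/(x + 1)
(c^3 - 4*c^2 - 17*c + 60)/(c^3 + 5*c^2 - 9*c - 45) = (c^2 - c - 20)/(c^2 + 8*c + 15)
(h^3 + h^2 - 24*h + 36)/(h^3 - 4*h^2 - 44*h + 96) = (h - 3)/(h - 8)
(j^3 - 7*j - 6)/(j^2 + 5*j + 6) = (j^2 - 2*j - 3)/(j + 3)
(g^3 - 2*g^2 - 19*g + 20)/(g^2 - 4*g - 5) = (g^2 + 3*g - 4)/(g + 1)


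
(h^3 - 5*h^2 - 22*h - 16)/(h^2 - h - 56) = (h^2 + 3*h + 2)/(h + 7)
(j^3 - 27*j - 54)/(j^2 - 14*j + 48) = (j^2 + 6*j + 9)/(j - 8)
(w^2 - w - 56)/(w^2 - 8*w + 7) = (w^2 - w - 56)/(w^2 - 8*w + 7)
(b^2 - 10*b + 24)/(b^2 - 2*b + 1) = (b^2 - 10*b + 24)/(b^2 - 2*b + 1)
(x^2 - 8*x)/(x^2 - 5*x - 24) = x/(x + 3)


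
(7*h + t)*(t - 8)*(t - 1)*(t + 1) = 7*h*t^3 - 56*h*t^2 - 7*h*t + 56*h + t^4 - 8*t^3 - t^2 + 8*t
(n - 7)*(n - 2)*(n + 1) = n^3 - 8*n^2 + 5*n + 14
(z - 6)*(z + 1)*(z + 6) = z^3 + z^2 - 36*z - 36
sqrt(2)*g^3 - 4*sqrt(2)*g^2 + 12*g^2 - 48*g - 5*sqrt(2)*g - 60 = (g - 5)*(g + 6*sqrt(2))*(sqrt(2)*g + sqrt(2))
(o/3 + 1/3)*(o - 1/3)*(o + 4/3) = o^3/3 + 2*o^2/3 + 5*o/27 - 4/27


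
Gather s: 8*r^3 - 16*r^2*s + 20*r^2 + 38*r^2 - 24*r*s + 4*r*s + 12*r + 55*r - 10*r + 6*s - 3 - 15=8*r^3 + 58*r^2 + 57*r + s*(-16*r^2 - 20*r + 6) - 18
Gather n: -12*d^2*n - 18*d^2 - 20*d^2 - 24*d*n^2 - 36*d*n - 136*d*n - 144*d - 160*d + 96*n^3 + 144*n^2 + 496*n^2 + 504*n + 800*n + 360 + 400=-38*d^2 - 304*d + 96*n^3 + n^2*(640 - 24*d) + n*(-12*d^2 - 172*d + 1304) + 760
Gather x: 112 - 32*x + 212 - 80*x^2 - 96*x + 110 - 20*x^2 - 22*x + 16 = -100*x^2 - 150*x + 450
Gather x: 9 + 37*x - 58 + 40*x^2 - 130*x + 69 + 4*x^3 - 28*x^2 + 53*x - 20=4*x^3 + 12*x^2 - 40*x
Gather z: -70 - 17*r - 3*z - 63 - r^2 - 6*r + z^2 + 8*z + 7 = -r^2 - 23*r + z^2 + 5*z - 126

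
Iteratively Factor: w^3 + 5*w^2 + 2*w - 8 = (w + 2)*(w^2 + 3*w - 4) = (w - 1)*(w + 2)*(w + 4)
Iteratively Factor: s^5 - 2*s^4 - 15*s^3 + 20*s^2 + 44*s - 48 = (s + 3)*(s^4 - 5*s^3 + 20*s - 16) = (s - 1)*(s + 3)*(s^3 - 4*s^2 - 4*s + 16) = (s - 1)*(s + 2)*(s + 3)*(s^2 - 6*s + 8) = (s - 2)*(s - 1)*(s + 2)*(s + 3)*(s - 4)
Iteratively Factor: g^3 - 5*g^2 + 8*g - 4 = (g - 1)*(g^2 - 4*g + 4) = (g - 2)*(g - 1)*(g - 2)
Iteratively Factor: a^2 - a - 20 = (a + 4)*(a - 5)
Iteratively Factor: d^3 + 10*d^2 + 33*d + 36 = (d + 4)*(d^2 + 6*d + 9) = (d + 3)*(d + 4)*(d + 3)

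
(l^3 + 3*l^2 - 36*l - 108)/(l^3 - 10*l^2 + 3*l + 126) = (l + 6)/(l - 7)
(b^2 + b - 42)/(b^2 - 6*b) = (b + 7)/b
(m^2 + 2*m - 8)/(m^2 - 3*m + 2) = (m + 4)/(m - 1)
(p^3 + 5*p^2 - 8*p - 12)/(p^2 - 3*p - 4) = (p^2 + 4*p - 12)/(p - 4)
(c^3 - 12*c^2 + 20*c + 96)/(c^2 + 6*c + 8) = (c^2 - 14*c + 48)/(c + 4)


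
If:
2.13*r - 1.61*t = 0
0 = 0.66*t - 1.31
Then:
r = 1.50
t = 1.98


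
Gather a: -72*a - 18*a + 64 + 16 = 80 - 90*a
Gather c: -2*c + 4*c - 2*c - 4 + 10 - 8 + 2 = 0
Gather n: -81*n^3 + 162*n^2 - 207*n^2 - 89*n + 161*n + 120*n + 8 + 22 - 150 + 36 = -81*n^3 - 45*n^2 + 192*n - 84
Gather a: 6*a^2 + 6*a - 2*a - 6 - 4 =6*a^2 + 4*a - 10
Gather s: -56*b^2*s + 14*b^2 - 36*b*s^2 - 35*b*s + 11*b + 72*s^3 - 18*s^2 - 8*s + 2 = 14*b^2 + 11*b + 72*s^3 + s^2*(-36*b - 18) + s*(-56*b^2 - 35*b - 8) + 2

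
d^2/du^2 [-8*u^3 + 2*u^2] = 4 - 48*u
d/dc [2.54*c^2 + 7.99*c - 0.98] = 5.08*c + 7.99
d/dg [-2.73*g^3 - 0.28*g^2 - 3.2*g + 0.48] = -8.19*g^2 - 0.56*g - 3.2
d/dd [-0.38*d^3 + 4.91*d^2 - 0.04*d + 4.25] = -1.14*d^2 + 9.82*d - 0.04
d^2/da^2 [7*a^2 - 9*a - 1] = 14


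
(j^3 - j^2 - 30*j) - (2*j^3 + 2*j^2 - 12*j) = -j^3 - 3*j^2 - 18*j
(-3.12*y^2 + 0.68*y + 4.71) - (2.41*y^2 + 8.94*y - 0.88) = -5.53*y^2 - 8.26*y + 5.59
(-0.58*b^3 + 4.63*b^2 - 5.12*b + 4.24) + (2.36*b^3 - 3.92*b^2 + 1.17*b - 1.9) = 1.78*b^3 + 0.71*b^2 - 3.95*b + 2.34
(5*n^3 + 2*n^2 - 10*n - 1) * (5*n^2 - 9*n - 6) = 25*n^5 - 35*n^4 - 98*n^3 + 73*n^2 + 69*n + 6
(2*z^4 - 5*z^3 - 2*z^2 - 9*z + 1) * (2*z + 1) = 4*z^5 - 8*z^4 - 9*z^3 - 20*z^2 - 7*z + 1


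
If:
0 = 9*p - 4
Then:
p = 4/9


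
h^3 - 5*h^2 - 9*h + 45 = (h - 5)*(h - 3)*(h + 3)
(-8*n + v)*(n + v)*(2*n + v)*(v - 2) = -16*n^3*v + 32*n^3 - 22*n^2*v^2 + 44*n^2*v - 5*n*v^3 + 10*n*v^2 + v^4 - 2*v^3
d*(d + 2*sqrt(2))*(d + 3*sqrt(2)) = d^3 + 5*sqrt(2)*d^2 + 12*d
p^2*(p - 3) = p^3 - 3*p^2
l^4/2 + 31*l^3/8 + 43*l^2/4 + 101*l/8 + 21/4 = (l/2 + 1/2)*(l + 7/4)*(l + 2)*(l + 3)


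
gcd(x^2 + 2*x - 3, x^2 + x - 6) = x + 3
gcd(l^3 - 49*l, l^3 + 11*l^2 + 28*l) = l^2 + 7*l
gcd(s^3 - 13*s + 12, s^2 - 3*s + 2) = s - 1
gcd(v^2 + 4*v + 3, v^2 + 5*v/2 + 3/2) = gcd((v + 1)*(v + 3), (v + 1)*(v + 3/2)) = v + 1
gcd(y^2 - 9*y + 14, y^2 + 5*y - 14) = y - 2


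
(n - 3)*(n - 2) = n^2 - 5*n + 6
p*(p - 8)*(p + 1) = p^3 - 7*p^2 - 8*p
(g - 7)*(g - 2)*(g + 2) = g^3 - 7*g^2 - 4*g + 28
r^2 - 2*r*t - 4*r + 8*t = (r - 4)*(r - 2*t)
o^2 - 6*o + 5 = (o - 5)*(o - 1)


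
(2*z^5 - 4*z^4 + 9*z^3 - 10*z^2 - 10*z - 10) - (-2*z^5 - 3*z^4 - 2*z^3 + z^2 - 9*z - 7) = 4*z^5 - z^4 + 11*z^3 - 11*z^2 - z - 3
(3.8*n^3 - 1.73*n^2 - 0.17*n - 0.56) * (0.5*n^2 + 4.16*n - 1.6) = 1.9*n^5 + 14.943*n^4 - 13.3618*n^3 + 1.7808*n^2 - 2.0576*n + 0.896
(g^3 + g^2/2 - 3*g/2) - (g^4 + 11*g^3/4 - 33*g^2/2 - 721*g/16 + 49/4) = -g^4 - 7*g^3/4 + 17*g^2 + 697*g/16 - 49/4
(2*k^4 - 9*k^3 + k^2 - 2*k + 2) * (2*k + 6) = 4*k^5 - 6*k^4 - 52*k^3 + 2*k^2 - 8*k + 12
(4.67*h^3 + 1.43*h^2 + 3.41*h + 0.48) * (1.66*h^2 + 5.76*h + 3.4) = 7.7522*h^5 + 29.273*h^4 + 29.7754*h^3 + 25.3004*h^2 + 14.3588*h + 1.632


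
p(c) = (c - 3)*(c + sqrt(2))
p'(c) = 2*c - 3 + sqrt(2)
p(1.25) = -4.66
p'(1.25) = 0.91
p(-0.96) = -1.80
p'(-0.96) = -3.51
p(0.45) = -4.75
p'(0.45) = -0.69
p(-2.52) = 6.10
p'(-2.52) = -6.63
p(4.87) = 11.75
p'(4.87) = 8.15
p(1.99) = -3.44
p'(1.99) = 2.39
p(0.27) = -4.60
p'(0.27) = -1.05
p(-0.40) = -3.45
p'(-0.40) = -2.39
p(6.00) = 22.24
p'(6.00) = 10.41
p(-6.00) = 41.27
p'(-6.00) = -13.59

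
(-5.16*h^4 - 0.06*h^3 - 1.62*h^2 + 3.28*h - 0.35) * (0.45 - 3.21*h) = 16.5636*h^5 - 2.1294*h^4 + 5.1732*h^3 - 11.2578*h^2 + 2.5995*h - 0.1575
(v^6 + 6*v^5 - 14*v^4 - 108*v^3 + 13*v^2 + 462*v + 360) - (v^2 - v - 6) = v^6 + 6*v^5 - 14*v^4 - 108*v^3 + 12*v^2 + 463*v + 366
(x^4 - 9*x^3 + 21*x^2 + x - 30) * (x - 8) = x^5 - 17*x^4 + 93*x^3 - 167*x^2 - 38*x + 240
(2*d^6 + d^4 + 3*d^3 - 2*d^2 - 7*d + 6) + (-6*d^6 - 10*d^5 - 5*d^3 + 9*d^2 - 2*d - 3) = -4*d^6 - 10*d^5 + d^4 - 2*d^3 + 7*d^2 - 9*d + 3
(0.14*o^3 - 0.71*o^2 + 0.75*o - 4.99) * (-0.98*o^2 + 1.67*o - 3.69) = -0.1372*o^5 + 0.9296*o^4 - 2.4373*o^3 + 8.7626*o^2 - 11.1008*o + 18.4131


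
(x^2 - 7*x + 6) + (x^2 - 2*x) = 2*x^2 - 9*x + 6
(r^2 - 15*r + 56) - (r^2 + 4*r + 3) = 53 - 19*r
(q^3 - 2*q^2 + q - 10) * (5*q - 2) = 5*q^4 - 12*q^3 + 9*q^2 - 52*q + 20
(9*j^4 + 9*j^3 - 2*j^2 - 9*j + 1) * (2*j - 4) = 18*j^5 - 18*j^4 - 40*j^3 - 10*j^2 + 38*j - 4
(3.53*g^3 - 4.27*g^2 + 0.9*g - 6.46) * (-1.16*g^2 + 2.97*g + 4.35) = -4.0948*g^5 + 15.4373*g^4 + 1.6296*g^3 - 8.4079*g^2 - 15.2712*g - 28.101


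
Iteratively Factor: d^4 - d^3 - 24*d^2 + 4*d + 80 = (d - 2)*(d^3 + d^2 - 22*d - 40) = (d - 2)*(d + 2)*(d^2 - d - 20) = (d - 2)*(d + 2)*(d + 4)*(d - 5)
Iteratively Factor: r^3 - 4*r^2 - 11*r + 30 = (r - 2)*(r^2 - 2*r - 15) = (r - 2)*(r + 3)*(r - 5)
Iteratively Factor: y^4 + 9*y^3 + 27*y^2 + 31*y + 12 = (y + 1)*(y^3 + 8*y^2 + 19*y + 12) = (y + 1)*(y + 4)*(y^2 + 4*y + 3) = (y + 1)*(y + 3)*(y + 4)*(y + 1)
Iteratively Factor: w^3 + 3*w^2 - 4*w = (w)*(w^2 + 3*w - 4) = w*(w - 1)*(w + 4)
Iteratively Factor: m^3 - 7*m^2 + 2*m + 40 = (m - 4)*(m^2 - 3*m - 10) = (m - 4)*(m + 2)*(m - 5)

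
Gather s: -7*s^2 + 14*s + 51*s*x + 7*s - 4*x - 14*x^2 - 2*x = -7*s^2 + s*(51*x + 21) - 14*x^2 - 6*x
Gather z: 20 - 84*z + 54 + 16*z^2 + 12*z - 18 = 16*z^2 - 72*z + 56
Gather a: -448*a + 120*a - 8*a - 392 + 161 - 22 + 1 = -336*a - 252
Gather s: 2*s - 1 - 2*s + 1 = 0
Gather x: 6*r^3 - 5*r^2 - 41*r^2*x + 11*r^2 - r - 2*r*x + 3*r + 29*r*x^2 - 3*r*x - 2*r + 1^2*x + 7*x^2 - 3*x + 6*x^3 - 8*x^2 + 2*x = 6*r^3 + 6*r^2 + 6*x^3 + x^2*(29*r - 1) + x*(-41*r^2 - 5*r)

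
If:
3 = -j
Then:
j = -3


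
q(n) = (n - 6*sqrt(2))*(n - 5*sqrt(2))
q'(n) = 2*n - 11*sqrt(2)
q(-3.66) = 130.33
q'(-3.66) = -22.88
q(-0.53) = 68.53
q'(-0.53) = -16.62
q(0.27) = 55.87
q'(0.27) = -15.02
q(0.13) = 57.99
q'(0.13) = -15.30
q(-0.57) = 69.19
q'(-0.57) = -16.70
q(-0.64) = 70.37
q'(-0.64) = -16.84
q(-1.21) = 80.29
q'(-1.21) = -17.98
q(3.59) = 17.04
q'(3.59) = -8.38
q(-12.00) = 390.68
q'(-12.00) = -39.56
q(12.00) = 17.32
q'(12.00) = 8.44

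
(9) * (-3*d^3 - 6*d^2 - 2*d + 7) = -27*d^3 - 54*d^2 - 18*d + 63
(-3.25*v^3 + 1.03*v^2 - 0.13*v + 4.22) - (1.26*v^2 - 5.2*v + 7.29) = -3.25*v^3 - 0.23*v^2 + 5.07*v - 3.07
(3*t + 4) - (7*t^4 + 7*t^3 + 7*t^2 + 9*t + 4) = -7*t^4 - 7*t^3 - 7*t^2 - 6*t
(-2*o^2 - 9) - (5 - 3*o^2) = o^2 - 14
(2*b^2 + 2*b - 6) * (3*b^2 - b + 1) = 6*b^4 + 4*b^3 - 18*b^2 + 8*b - 6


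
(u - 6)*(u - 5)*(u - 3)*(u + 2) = u^4 - 12*u^3 + 35*u^2 + 36*u - 180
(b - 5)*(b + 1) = b^2 - 4*b - 5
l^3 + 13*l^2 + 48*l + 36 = (l + 1)*(l + 6)^2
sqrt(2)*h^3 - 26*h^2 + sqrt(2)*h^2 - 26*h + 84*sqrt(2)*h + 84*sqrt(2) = (h - 7*sqrt(2))*(h - 6*sqrt(2))*(sqrt(2)*h + sqrt(2))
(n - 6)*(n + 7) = n^2 + n - 42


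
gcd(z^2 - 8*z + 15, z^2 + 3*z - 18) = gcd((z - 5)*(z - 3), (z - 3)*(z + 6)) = z - 3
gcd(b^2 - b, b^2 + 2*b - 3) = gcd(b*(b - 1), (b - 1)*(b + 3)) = b - 1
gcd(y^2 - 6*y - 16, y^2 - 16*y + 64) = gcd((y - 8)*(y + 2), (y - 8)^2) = y - 8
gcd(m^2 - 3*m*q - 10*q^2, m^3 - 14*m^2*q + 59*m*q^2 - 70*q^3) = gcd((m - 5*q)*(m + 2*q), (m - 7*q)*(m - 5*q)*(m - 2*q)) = -m + 5*q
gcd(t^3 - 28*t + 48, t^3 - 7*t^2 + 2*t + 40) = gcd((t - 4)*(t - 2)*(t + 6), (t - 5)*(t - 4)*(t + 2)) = t - 4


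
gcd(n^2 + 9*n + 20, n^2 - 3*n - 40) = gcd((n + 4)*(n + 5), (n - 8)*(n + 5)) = n + 5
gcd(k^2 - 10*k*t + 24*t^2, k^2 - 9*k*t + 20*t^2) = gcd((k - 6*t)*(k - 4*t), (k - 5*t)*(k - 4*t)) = -k + 4*t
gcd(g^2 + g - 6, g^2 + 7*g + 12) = g + 3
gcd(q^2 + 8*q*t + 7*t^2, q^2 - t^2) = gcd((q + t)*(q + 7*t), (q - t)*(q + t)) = q + t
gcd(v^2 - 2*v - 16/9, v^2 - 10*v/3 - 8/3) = v + 2/3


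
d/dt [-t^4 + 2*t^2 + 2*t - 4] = -4*t^3 + 4*t + 2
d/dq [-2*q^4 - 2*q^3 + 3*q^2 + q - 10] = -8*q^3 - 6*q^2 + 6*q + 1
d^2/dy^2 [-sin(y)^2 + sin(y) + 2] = -sin(y) - 2*cos(2*y)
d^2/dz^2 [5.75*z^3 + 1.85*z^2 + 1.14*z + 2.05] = 34.5*z + 3.7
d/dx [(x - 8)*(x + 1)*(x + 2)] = 3*x^2 - 10*x - 22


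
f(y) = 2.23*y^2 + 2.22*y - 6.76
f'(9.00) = 42.36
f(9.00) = 193.85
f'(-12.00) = -51.30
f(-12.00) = 287.72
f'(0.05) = 2.44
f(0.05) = -6.64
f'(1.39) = 8.42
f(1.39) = 0.63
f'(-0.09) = 1.82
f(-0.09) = -6.94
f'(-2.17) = -7.46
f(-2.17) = -1.08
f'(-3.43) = -13.08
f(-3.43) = 11.86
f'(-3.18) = -11.96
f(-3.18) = 8.73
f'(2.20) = 12.03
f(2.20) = 8.92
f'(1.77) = 10.11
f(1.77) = 4.16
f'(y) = 4.46*y + 2.22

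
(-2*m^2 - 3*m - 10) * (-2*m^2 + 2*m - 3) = 4*m^4 + 2*m^3 + 20*m^2 - 11*m + 30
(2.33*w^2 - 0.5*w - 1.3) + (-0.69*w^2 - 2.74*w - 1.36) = 1.64*w^2 - 3.24*w - 2.66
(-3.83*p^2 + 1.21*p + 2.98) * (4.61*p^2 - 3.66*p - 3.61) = -17.6563*p^4 + 19.5959*p^3 + 23.1355*p^2 - 15.2749*p - 10.7578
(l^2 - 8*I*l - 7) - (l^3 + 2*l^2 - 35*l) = -l^3 - l^2 + 35*l - 8*I*l - 7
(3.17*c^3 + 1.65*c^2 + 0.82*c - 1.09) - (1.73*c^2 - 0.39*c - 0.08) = 3.17*c^3 - 0.0800000000000001*c^2 + 1.21*c - 1.01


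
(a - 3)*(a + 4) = a^2 + a - 12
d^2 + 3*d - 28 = (d - 4)*(d + 7)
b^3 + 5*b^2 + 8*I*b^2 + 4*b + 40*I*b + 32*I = (b + 1)*(b + 4)*(b + 8*I)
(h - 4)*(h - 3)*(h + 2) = h^3 - 5*h^2 - 2*h + 24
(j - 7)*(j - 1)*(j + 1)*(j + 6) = j^4 - j^3 - 43*j^2 + j + 42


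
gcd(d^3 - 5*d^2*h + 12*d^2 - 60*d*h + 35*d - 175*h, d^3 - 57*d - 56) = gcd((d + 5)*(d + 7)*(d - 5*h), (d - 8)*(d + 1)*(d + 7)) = d + 7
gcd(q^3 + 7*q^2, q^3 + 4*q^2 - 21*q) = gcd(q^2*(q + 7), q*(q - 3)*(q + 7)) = q^2 + 7*q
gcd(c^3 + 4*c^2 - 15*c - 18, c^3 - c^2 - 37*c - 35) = c + 1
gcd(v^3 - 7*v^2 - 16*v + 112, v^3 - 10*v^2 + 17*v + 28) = v^2 - 11*v + 28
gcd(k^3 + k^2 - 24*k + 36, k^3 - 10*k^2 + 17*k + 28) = 1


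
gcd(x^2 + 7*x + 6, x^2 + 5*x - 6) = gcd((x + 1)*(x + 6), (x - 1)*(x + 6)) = x + 6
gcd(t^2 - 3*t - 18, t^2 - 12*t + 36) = t - 6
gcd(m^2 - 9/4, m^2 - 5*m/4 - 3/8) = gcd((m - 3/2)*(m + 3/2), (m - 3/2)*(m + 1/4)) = m - 3/2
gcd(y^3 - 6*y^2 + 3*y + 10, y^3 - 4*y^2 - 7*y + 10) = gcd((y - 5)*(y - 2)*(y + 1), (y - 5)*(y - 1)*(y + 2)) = y - 5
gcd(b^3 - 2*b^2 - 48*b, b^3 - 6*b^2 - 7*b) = b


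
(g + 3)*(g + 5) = g^2 + 8*g + 15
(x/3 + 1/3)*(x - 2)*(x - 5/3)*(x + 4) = x^4/3 + 4*x^3/9 - 11*x^2/3 + 2*x/3 + 40/9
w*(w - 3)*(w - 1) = w^3 - 4*w^2 + 3*w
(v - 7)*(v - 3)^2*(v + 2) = v^4 - 11*v^3 + 25*v^2 + 39*v - 126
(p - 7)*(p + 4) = p^2 - 3*p - 28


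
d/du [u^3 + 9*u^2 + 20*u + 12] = 3*u^2 + 18*u + 20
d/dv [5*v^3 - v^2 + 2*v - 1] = 15*v^2 - 2*v + 2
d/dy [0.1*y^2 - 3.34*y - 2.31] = 0.2*y - 3.34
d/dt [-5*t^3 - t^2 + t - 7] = -15*t^2 - 2*t + 1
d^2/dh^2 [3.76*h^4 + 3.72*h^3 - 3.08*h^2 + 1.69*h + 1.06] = 45.12*h^2 + 22.32*h - 6.16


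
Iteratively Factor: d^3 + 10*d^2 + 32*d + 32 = (d + 2)*(d^2 + 8*d + 16) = (d + 2)*(d + 4)*(d + 4)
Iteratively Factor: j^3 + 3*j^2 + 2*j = (j + 2)*(j^2 + j) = j*(j + 2)*(j + 1)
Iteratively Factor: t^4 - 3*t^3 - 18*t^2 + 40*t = (t)*(t^3 - 3*t^2 - 18*t + 40) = t*(t + 4)*(t^2 - 7*t + 10) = t*(t - 2)*(t + 4)*(t - 5)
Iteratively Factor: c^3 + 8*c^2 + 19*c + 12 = (c + 1)*(c^2 + 7*c + 12) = (c + 1)*(c + 4)*(c + 3)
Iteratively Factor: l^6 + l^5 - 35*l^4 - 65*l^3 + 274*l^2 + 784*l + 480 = (l + 4)*(l^5 - 3*l^4 - 23*l^3 + 27*l^2 + 166*l + 120) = (l - 5)*(l + 4)*(l^4 + 2*l^3 - 13*l^2 - 38*l - 24) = (l - 5)*(l - 4)*(l + 4)*(l^3 + 6*l^2 + 11*l + 6) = (l - 5)*(l - 4)*(l + 1)*(l + 4)*(l^2 + 5*l + 6) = (l - 5)*(l - 4)*(l + 1)*(l + 2)*(l + 4)*(l + 3)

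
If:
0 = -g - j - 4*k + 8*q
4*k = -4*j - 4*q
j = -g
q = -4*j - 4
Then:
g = 12/11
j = -12/11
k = 8/11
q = 4/11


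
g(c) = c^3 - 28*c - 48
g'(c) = 3*c^2 - 28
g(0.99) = -74.75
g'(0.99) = -25.06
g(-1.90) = -1.66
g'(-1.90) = -17.17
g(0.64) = -65.66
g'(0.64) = -26.77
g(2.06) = -96.94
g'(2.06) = -15.27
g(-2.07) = 1.09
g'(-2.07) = -15.15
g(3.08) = -105.02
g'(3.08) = 0.46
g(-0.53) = -33.31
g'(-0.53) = -27.16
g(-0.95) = -22.26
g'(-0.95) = -25.29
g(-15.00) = -3003.00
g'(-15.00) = 647.00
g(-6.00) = -96.00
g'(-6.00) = 80.00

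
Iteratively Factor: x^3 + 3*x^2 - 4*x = (x + 4)*(x^2 - x) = (x - 1)*(x + 4)*(x)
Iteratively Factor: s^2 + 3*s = (s)*(s + 3)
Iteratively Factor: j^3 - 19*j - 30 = (j + 3)*(j^2 - 3*j - 10) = (j - 5)*(j + 3)*(j + 2)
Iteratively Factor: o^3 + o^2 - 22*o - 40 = (o - 5)*(o^2 + 6*o + 8) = (o - 5)*(o + 4)*(o + 2)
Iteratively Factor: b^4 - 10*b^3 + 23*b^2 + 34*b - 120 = (b - 5)*(b^3 - 5*b^2 - 2*b + 24) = (b - 5)*(b - 3)*(b^2 - 2*b - 8) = (b - 5)*(b - 3)*(b + 2)*(b - 4)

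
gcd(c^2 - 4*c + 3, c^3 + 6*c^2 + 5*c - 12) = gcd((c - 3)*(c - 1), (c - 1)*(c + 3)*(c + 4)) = c - 1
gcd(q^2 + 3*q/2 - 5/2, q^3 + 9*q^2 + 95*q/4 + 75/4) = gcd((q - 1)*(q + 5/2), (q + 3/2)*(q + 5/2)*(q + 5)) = q + 5/2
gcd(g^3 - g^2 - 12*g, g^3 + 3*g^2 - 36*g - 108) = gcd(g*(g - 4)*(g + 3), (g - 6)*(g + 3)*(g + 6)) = g + 3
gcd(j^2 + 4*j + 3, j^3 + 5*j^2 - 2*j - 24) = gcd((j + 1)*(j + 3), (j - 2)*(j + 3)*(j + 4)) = j + 3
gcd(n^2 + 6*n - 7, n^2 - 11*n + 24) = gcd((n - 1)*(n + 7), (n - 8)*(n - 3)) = 1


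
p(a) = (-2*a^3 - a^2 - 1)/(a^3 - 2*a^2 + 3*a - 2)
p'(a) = (-6*a^2 - 2*a)/(a^3 - 2*a^2 + 3*a - 2) + (-3*a^2 + 4*a - 3)*(-2*a^3 - a^2 - 1)/(a^3 - 2*a^2 + 3*a - 2)^2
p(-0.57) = 0.21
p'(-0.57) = 0.47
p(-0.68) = 0.16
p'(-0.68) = 0.48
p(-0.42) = 0.28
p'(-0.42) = 0.45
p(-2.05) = -0.48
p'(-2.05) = 0.39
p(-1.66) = -0.32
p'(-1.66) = 0.44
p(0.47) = 1.54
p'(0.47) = 5.40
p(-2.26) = -0.56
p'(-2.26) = 0.36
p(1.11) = -21.28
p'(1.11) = 164.51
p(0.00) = 0.50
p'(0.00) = 0.75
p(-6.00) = -1.28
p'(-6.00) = 0.10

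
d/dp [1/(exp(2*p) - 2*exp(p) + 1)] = 2*(1 - exp(p))*exp(p)/(exp(2*p) - 2*exp(p) + 1)^2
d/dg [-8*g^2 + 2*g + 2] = 2 - 16*g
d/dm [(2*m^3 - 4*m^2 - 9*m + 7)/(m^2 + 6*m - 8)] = (2*m^4 + 24*m^3 - 63*m^2 + 50*m + 30)/(m^4 + 12*m^3 + 20*m^2 - 96*m + 64)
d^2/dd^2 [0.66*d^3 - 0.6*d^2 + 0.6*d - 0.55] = 3.96*d - 1.2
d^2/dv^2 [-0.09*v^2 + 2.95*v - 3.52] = -0.180000000000000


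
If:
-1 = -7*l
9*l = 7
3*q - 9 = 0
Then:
No Solution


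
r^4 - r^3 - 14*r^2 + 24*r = r*(r - 3)*(r - 2)*(r + 4)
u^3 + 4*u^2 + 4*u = u*(u + 2)^2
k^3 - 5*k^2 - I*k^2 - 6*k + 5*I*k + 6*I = (k - 6)*(k + 1)*(k - I)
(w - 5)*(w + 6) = w^2 + w - 30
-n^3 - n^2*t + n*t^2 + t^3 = (-n + t)*(n + t)^2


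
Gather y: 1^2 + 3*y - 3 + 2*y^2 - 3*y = 2*y^2 - 2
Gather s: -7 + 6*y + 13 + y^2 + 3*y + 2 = y^2 + 9*y + 8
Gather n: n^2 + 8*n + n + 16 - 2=n^2 + 9*n + 14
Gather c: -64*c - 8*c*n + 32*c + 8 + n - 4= c*(-8*n - 32) + n + 4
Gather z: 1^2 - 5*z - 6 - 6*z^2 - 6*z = -6*z^2 - 11*z - 5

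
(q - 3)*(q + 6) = q^2 + 3*q - 18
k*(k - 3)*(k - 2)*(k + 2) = k^4 - 3*k^3 - 4*k^2 + 12*k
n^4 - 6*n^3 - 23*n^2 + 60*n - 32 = (n - 8)*(n - 1)^2*(n + 4)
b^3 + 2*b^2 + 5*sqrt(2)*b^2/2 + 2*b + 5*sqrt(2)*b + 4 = (b + 2)*(b + sqrt(2)/2)*(b + 2*sqrt(2))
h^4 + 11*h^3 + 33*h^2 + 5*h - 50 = (h - 1)*(h + 2)*(h + 5)^2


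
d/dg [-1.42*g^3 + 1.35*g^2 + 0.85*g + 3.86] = -4.26*g^2 + 2.7*g + 0.85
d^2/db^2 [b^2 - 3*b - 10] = 2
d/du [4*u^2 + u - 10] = 8*u + 1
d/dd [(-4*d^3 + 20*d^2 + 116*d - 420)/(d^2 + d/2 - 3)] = 8*(-2*d^4 - 2*d^3 - 35*d^2 + 360*d - 69)/(4*d^4 + 4*d^3 - 23*d^2 - 12*d + 36)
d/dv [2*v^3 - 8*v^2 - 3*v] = 6*v^2 - 16*v - 3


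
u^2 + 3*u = u*(u + 3)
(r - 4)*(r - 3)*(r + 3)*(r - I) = r^4 - 4*r^3 - I*r^3 - 9*r^2 + 4*I*r^2 + 36*r + 9*I*r - 36*I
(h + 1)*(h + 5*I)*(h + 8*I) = h^3 + h^2 + 13*I*h^2 - 40*h + 13*I*h - 40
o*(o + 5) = o^2 + 5*o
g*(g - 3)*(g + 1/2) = g^3 - 5*g^2/2 - 3*g/2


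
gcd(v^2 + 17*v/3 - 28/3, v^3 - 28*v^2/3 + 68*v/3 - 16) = v - 4/3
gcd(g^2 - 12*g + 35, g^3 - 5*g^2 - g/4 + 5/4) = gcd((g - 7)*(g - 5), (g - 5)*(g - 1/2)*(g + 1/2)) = g - 5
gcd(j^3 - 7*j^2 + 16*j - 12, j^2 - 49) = 1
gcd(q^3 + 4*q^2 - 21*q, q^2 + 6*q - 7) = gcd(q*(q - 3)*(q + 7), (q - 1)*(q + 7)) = q + 7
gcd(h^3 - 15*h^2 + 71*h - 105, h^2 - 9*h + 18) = h - 3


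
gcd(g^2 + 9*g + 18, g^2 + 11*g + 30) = g + 6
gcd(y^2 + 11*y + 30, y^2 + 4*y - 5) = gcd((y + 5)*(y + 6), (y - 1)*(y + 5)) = y + 5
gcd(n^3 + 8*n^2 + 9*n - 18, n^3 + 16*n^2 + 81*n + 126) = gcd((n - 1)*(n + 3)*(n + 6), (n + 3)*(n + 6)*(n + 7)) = n^2 + 9*n + 18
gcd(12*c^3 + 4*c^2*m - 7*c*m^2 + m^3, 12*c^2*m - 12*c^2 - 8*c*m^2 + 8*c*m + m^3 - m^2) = 12*c^2 - 8*c*m + m^2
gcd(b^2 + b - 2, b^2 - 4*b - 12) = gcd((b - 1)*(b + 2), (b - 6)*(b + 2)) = b + 2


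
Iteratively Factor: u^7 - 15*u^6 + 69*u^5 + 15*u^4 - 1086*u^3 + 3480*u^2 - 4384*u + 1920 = (u - 5)*(u^6 - 10*u^5 + 19*u^4 + 110*u^3 - 536*u^2 + 800*u - 384) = (u - 5)*(u - 4)*(u^5 - 6*u^4 - 5*u^3 + 90*u^2 - 176*u + 96) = (u - 5)*(u - 4)*(u - 1)*(u^4 - 5*u^3 - 10*u^2 + 80*u - 96) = (u - 5)*(u - 4)*(u - 1)*(u + 4)*(u^3 - 9*u^2 + 26*u - 24) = (u - 5)*(u - 4)*(u - 2)*(u - 1)*(u + 4)*(u^2 - 7*u + 12) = (u - 5)*(u - 4)*(u - 3)*(u - 2)*(u - 1)*(u + 4)*(u - 4)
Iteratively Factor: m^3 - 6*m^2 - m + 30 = (m - 3)*(m^2 - 3*m - 10) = (m - 5)*(m - 3)*(m + 2)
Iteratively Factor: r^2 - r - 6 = (r - 3)*(r + 2)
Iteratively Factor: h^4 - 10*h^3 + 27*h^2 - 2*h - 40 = (h - 5)*(h^3 - 5*h^2 + 2*h + 8) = (h - 5)*(h - 2)*(h^2 - 3*h - 4) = (h - 5)*(h - 4)*(h - 2)*(h + 1)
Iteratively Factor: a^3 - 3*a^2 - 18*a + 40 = (a - 5)*(a^2 + 2*a - 8) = (a - 5)*(a + 4)*(a - 2)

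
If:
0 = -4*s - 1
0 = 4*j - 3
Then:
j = 3/4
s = -1/4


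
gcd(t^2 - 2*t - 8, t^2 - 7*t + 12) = t - 4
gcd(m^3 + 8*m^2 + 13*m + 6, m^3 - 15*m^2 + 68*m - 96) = 1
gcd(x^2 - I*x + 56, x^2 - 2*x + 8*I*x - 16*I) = 1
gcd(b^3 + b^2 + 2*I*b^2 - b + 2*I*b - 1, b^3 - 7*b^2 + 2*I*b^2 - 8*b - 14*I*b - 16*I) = b + 1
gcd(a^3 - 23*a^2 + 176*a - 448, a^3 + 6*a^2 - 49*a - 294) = a - 7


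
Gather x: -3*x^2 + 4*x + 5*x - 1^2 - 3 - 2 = -3*x^2 + 9*x - 6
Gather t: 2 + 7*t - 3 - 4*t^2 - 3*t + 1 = -4*t^2 + 4*t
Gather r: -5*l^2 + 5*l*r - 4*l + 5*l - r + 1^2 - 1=-5*l^2 + l + r*(5*l - 1)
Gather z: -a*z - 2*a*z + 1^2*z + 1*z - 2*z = -3*a*z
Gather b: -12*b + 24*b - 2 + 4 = 12*b + 2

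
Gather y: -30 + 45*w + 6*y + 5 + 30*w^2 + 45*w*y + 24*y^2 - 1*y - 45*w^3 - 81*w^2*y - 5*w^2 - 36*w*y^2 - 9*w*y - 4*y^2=-45*w^3 + 25*w^2 + 45*w + y^2*(20 - 36*w) + y*(-81*w^2 + 36*w + 5) - 25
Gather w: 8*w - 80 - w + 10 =7*w - 70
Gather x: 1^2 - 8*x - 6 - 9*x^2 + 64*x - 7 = -9*x^2 + 56*x - 12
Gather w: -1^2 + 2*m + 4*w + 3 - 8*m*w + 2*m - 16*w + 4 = 4*m + w*(-8*m - 12) + 6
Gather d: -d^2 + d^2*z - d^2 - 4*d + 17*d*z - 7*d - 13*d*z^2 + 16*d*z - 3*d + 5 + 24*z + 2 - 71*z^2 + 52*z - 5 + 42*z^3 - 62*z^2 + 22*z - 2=d^2*(z - 2) + d*(-13*z^2 + 33*z - 14) + 42*z^3 - 133*z^2 + 98*z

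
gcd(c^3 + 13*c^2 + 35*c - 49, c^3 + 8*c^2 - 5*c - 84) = c + 7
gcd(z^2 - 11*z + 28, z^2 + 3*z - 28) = z - 4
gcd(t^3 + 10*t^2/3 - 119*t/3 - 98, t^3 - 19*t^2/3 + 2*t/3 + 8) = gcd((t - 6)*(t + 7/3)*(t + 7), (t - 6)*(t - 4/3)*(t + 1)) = t - 6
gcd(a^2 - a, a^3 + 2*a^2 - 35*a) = a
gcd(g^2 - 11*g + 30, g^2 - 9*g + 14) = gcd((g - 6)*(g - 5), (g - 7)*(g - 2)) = 1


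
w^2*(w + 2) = w^3 + 2*w^2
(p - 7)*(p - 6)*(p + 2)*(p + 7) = p^4 - 4*p^3 - 61*p^2 + 196*p + 588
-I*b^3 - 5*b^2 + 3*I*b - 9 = (b - 3*I)^2*(-I*b + 1)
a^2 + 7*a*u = a*(a + 7*u)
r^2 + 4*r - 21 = (r - 3)*(r + 7)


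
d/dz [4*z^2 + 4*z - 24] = 8*z + 4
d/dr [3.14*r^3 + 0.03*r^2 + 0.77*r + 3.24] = 9.42*r^2 + 0.06*r + 0.77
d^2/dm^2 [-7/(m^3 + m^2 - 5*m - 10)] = 14*((3*m + 1)*(m^3 + m^2 - 5*m - 10) - (3*m^2 + 2*m - 5)^2)/(m^3 + m^2 - 5*m - 10)^3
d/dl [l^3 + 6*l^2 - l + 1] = 3*l^2 + 12*l - 1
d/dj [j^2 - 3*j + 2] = 2*j - 3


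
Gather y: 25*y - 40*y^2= -40*y^2 + 25*y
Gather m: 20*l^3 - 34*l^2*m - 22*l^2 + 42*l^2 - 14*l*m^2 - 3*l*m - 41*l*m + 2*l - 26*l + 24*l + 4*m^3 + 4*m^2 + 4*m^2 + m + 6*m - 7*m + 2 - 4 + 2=20*l^3 + 20*l^2 + 4*m^3 + m^2*(8 - 14*l) + m*(-34*l^2 - 44*l)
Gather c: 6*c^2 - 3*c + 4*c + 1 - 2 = 6*c^2 + c - 1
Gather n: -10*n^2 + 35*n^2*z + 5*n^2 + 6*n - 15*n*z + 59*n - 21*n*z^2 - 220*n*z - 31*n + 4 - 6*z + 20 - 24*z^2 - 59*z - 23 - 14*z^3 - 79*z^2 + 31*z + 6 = n^2*(35*z - 5) + n*(-21*z^2 - 235*z + 34) - 14*z^3 - 103*z^2 - 34*z + 7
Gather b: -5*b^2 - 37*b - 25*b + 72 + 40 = -5*b^2 - 62*b + 112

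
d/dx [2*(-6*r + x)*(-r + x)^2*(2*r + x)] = 40*r^3 - 12*r^2*x - 36*r*x^2 + 8*x^3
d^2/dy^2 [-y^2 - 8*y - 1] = -2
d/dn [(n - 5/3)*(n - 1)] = 2*n - 8/3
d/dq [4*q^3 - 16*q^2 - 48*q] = 12*q^2 - 32*q - 48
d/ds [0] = 0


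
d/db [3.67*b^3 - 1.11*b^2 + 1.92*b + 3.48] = 11.01*b^2 - 2.22*b + 1.92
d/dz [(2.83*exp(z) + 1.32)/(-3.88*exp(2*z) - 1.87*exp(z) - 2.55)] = (10.9804*exp(2*z) + 10.2432*exp(z) - 4.7481)*exp(z)/(15.0544*exp(4*z) + 14.5112*exp(3*z) + 23.2849*exp(2*z) + 9.537*exp(z) + 6.5025)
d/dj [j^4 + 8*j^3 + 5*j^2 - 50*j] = 4*j^3 + 24*j^2 + 10*j - 50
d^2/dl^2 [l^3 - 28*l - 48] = 6*l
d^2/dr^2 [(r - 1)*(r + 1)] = 2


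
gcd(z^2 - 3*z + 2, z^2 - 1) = z - 1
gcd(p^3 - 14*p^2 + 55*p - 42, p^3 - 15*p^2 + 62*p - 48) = p^2 - 7*p + 6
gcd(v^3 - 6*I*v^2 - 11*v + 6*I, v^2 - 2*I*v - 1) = v - I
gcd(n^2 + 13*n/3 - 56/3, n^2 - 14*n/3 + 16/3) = n - 8/3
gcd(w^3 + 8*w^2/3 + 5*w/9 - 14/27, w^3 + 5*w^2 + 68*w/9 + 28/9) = w^2 + 3*w + 14/9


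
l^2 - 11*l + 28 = (l - 7)*(l - 4)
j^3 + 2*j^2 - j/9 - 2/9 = (j - 1/3)*(j + 1/3)*(j + 2)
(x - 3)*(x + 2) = x^2 - x - 6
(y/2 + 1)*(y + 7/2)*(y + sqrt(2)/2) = y^3/2 + sqrt(2)*y^2/4 + 11*y^2/4 + 11*sqrt(2)*y/8 + 7*y/2 + 7*sqrt(2)/4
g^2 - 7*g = g*(g - 7)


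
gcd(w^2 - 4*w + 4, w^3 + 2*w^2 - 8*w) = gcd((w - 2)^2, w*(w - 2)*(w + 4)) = w - 2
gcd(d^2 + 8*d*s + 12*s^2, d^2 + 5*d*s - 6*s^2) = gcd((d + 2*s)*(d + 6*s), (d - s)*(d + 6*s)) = d + 6*s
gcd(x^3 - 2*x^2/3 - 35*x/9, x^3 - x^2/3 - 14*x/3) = x^2 - 7*x/3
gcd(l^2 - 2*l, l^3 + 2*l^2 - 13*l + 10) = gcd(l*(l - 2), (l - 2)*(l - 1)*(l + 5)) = l - 2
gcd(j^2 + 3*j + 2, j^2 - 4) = j + 2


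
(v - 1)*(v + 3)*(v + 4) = v^3 + 6*v^2 + 5*v - 12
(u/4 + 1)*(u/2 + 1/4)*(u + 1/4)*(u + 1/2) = u^4/8 + 21*u^3/32 + 11*u^2/16 + 33*u/128 + 1/32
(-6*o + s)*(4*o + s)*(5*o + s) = -120*o^3 - 34*o^2*s + 3*o*s^2 + s^3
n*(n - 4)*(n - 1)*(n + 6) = n^4 + n^3 - 26*n^2 + 24*n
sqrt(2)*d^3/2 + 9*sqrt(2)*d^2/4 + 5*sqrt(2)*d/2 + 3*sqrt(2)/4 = (d + 1/2)*(d + 3)*(sqrt(2)*d/2 + sqrt(2)/2)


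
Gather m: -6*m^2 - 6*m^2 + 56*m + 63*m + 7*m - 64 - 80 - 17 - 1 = -12*m^2 + 126*m - 162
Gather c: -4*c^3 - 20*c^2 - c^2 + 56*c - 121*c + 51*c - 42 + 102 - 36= -4*c^3 - 21*c^2 - 14*c + 24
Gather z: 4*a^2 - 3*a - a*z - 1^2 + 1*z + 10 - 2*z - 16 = 4*a^2 - 3*a + z*(-a - 1) - 7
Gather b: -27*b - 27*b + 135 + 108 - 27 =216 - 54*b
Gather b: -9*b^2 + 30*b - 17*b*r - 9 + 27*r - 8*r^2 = -9*b^2 + b*(30 - 17*r) - 8*r^2 + 27*r - 9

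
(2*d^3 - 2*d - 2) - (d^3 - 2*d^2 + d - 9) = d^3 + 2*d^2 - 3*d + 7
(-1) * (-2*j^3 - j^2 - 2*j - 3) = 2*j^3 + j^2 + 2*j + 3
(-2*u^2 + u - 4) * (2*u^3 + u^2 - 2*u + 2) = -4*u^5 - 3*u^3 - 10*u^2 + 10*u - 8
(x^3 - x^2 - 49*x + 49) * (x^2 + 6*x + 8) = x^5 + 5*x^4 - 47*x^3 - 253*x^2 - 98*x + 392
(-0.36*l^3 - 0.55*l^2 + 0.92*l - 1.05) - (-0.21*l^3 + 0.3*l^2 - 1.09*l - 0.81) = -0.15*l^3 - 0.85*l^2 + 2.01*l - 0.24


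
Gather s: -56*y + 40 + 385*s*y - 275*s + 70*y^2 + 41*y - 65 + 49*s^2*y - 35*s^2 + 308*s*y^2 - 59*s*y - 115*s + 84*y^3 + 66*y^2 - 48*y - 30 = s^2*(49*y - 35) + s*(308*y^2 + 326*y - 390) + 84*y^3 + 136*y^2 - 63*y - 55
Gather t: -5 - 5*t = -5*t - 5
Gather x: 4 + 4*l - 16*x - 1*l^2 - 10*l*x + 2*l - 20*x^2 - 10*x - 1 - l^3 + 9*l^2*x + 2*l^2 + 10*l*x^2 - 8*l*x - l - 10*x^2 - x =-l^3 + l^2 + 5*l + x^2*(10*l - 30) + x*(9*l^2 - 18*l - 27) + 3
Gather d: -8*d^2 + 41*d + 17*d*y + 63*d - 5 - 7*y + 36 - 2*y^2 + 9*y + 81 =-8*d^2 + d*(17*y + 104) - 2*y^2 + 2*y + 112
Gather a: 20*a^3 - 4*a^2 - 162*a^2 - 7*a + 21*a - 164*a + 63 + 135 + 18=20*a^3 - 166*a^2 - 150*a + 216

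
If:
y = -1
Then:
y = -1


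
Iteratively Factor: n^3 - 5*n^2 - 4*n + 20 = (n + 2)*(n^2 - 7*n + 10) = (n - 2)*(n + 2)*(n - 5)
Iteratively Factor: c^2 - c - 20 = (c - 5)*(c + 4)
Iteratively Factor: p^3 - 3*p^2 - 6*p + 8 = (p - 4)*(p^2 + p - 2) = (p - 4)*(p + 2)*(p - 1)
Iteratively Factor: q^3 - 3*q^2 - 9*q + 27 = (q - 3)*(q^2 - 9) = (q - 3)^2*(q + 3)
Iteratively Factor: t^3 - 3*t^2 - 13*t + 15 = (t + 3)*(t^2 - 6*t + 5) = (t - 5)*(t + 3)*(t - 1)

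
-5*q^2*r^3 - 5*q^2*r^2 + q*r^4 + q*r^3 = r^2*(-5*q + r)*(q*r + q)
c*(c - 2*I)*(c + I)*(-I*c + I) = -I*c^4 - c^3 + I*c^3 + c^2 - 2*I*c^2 + 2*I*c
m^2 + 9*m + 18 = (m + 3)*(m + 6)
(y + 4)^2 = y^2 + 8*y + 16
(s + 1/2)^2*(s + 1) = s^3 + 2*s^2 + 5*s/4 + 1/4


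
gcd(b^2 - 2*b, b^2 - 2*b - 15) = 1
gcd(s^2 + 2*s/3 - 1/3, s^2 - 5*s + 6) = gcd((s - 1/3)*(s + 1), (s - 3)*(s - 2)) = 1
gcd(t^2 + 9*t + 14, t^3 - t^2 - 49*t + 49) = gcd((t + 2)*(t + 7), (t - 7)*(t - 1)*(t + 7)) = t + 7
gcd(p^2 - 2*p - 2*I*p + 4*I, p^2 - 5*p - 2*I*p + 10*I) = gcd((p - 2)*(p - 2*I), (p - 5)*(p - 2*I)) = p - 2*I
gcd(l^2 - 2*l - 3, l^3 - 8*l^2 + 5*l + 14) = l + 1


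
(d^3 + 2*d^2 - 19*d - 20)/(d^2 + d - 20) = d + 1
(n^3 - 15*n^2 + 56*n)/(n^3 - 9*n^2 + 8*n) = (n - 7)/(n - 1)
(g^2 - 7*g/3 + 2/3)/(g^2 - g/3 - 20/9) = 3*(-3*g^2 + 7*g - 2)/(-9*g^2 + 3*g + 20)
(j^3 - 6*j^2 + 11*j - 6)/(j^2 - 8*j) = (j^3 - 6*j^2 + 11*j - 6)/(j*(j - 8))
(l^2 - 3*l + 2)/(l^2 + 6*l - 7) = (l - 2)/(l + 7)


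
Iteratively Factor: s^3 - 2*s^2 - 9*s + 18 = (s - 3)*(s^2 + s - 6) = (s - 3)*(s - 2)*(s + 3)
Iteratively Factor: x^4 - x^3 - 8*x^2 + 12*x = (x - 2)*(x^3 + x^2 - 6*x) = (x - 2)*(x + 3)*(x^2 - 2*x) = (x - 2)^2*(x + 3)*(x)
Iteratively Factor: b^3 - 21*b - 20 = (b + 4)*(b^2 - 4*b - 5) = (b + 1)*(b + 4)*(b - 5)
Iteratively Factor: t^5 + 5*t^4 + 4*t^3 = (t)*(t^4 + 5*t^3 + 4*t^2) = t^2*(t^3 + 5*t^2 + 4*t) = t^2*(t + 4)*(t^2 + t) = t^2*(t + 1)*(t + 4)*(t)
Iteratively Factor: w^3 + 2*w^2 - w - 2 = (w - 1)*(w^2 + 3*w + 2) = (w - 1)*(w + 1)*(w + 2)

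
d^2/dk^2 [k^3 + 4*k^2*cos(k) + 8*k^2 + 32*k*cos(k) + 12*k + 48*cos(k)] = -4*k^2*cos(k) - 16*k*sin(k) - 32*k*cos(k) + 6*k - 64*sin(k) - 40*cos(k) + 16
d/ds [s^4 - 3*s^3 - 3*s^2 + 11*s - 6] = 4*s^3 - 9*s^2 - 6*s + 11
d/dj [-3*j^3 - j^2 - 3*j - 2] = -9*j^2 - 2*j - 3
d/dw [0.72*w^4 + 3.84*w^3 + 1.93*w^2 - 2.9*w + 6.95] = 2.88*w^3 + 11.52*w^2 + 3.86*w - 2.9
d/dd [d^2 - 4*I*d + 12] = 2*d - 4*I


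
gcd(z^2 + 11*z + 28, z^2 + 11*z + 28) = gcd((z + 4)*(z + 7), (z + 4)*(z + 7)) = z^2 + 11*z + 28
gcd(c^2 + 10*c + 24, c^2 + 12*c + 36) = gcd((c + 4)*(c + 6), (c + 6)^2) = c + 6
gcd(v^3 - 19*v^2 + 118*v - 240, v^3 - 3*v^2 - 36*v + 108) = v - 6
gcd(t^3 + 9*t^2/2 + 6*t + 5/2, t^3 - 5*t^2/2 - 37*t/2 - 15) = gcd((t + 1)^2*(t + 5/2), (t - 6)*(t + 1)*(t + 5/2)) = t^2 + 7*t/2 + 5/2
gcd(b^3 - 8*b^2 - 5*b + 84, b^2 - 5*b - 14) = b - 7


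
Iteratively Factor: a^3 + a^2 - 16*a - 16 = (a - 4)*(a^2 + 5*a + 4) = (a - 4)*(a + 4)*(a + 1)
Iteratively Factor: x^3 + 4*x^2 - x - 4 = (x + 4)*(x^2 - 1) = (x - 1)*(x + 4)*(x + 1)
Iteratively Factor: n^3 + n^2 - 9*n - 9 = (n + 3)*(n^2 - 2*n - 3) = (n + 1)*(n + 3)*(n - 3)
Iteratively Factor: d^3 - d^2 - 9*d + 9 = (d - 3)*(d^2 + 2*d - 3) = (d - 3)*(d - 1)*(d + 3)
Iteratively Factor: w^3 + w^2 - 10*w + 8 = (w - 2)*(w^2 + 3*w - 4) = (w - 2)*(w + 4)*(w - 1)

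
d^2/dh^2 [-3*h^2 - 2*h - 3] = -6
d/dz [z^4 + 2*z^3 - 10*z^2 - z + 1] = 4*z^3 + 6*z^2 - 20*z - 1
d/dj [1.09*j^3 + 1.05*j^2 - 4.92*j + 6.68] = 3.27*j^2 + 2.1*j - 4.92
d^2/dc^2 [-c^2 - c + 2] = -2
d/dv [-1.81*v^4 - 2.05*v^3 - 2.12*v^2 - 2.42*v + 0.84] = -7.24*v^3 - 6.15*v^2 - 4.24*v - 2.42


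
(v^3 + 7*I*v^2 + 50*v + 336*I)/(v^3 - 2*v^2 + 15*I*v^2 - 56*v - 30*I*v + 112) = (v^2 - I*v + 42)/(v^2 + v*(-2 + 7*I) - 14*I)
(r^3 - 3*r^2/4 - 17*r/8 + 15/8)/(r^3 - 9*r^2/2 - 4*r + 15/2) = (r - 5/4)/(r - 5)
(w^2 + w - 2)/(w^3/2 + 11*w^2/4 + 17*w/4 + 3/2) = 4*(w - 1)/(2*w^2 + 7*w + 3)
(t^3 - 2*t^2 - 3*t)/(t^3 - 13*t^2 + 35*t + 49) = t*(t - 3)/(t^2 - 14*t + 49)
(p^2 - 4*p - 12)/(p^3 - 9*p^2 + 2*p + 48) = (p - 6)/(p^2 - 11*p + 24)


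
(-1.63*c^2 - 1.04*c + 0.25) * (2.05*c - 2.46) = -3.3415*c^3 + 1.8778*c^2 + 3.0709*c - 0.615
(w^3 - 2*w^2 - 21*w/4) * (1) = w^3 - 2*w^2 - 21*w/4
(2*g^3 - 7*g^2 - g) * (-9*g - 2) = -18*g^4 + 59*g^3 + 23*g^2 + 2*g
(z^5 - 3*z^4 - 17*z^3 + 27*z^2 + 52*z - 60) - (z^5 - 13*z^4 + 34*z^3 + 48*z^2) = 10*z^4 - 51*z^3 - 21*z^2 + 52*z - 60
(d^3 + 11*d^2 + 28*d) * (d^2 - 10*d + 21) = d^5 + d^4 - 61*d^3 - 49*d^2 + 588*d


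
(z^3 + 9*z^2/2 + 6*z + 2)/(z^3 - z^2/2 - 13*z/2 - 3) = (z + 2)/(z - 3)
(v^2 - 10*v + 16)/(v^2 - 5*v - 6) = (-v^2 + 10*v - 16)/(-v^2 + 5*v + 6)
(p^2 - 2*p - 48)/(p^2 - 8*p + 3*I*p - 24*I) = (p + 6)/(p + 3*I)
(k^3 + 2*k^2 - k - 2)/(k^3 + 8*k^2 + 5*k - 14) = (k + 1)/(k + 7)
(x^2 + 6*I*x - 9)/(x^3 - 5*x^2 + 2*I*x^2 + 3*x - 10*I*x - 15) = (x + 3*I)/(x^2 - x*(5 + I) + 5*I)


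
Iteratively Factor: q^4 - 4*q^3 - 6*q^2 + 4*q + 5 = (q - 5)*(q^3 + q^2 - q - 1) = (q - 5)*(q + 1)*(q^2 - 1) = (q - 5)*(q - 1)*(q + 1)*(q + 1)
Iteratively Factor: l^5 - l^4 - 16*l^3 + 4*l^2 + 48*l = (l)*(l^4 - l^3 - 16*l^2 + 4*l + 48) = l*(l - 4)*(l^3 + 3*l^2 - 4*l - 12) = l*(l - 4)*(l + 2)*(l^2 + l - 6) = l*(l - 4)*(l - 2)*(l + 2)*(l + 3)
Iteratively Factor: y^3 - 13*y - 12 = (y - 4)*(y^2 + 4*y + 3) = (y - 4)*(y + 1)*(y + 3)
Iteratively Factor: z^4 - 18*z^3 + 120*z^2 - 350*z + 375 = (z - 3)*(z^3 - 15*z^2 + 75*z - 125) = (z - 5)*(z - 3)*(z^2 - 10*z + 25) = (z - 5)^2*(z - 3)*(z - 5)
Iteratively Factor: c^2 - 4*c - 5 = (c - 5)*(c + 1)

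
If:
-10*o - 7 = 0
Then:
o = -7/10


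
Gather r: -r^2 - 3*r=-r^2 - 3*r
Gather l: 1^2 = 1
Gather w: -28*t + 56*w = -28*t + 56*w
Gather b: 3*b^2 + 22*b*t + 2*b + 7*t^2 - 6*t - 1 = 3*b^2 + b*(22*t + 2) + 7*t^2 - 6*t - 1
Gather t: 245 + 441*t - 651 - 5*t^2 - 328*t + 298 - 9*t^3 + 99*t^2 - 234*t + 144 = -9*t^3 + 94*t^2 - 121*t + 36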